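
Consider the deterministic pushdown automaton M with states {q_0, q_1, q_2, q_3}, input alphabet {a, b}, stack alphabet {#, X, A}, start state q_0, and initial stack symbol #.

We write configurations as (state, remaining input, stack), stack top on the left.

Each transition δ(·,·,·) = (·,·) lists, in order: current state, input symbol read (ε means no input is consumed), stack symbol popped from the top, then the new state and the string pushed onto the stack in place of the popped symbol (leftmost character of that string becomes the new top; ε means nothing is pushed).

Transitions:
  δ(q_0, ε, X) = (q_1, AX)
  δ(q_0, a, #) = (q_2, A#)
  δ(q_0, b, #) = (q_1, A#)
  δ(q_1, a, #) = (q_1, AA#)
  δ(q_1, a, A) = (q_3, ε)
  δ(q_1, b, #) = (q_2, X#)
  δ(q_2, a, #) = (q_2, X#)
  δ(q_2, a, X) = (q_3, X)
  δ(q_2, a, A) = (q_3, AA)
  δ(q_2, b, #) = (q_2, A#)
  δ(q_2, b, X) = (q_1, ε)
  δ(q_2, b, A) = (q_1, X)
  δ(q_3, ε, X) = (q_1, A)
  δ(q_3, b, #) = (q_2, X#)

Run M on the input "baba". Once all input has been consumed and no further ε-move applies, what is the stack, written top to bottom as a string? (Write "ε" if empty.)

(q_0, baba, #)
  read b, top #: go to q_1, push A# → (q_1, aba, A#)
  read a, top A: go to q_3, push ε → (q_3, ba, #)
  read b, top #: go to q_2, push X# → (q_2, a, X#)
  read a, top X: go to q_3, push X → (q_3, ε, X#)
  ε-move, top X: go to q_1, push A → (q_1, ε, A#)
All input consumed in state q_1 with stack A#.

A#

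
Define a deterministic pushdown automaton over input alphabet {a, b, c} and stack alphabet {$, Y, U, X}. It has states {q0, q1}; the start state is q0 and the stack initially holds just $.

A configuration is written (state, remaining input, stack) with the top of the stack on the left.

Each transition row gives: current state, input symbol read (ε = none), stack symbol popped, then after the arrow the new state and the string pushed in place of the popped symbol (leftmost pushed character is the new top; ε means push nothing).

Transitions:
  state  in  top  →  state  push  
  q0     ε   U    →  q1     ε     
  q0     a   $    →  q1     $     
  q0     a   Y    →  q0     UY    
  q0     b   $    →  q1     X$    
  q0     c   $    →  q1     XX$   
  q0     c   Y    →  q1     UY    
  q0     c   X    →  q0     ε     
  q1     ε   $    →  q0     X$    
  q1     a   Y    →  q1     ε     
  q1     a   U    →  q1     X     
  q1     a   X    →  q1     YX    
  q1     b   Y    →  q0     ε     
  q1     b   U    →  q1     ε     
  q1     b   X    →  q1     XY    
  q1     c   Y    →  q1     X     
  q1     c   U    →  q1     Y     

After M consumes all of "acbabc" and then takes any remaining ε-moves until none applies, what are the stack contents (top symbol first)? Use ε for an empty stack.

(q0, acbabc, $) ⊢ (q1, cbabc, $) ⊢ (q0, cbabc, X$) ⊢ (q0, babc, $) ⊢ (q1, abc, X$) ⊢ (q1, bc, YX$) ⊢ (q0, c, X$) ⊢ (q0, ε, $)
All input consumed in state q0 with stack $.

$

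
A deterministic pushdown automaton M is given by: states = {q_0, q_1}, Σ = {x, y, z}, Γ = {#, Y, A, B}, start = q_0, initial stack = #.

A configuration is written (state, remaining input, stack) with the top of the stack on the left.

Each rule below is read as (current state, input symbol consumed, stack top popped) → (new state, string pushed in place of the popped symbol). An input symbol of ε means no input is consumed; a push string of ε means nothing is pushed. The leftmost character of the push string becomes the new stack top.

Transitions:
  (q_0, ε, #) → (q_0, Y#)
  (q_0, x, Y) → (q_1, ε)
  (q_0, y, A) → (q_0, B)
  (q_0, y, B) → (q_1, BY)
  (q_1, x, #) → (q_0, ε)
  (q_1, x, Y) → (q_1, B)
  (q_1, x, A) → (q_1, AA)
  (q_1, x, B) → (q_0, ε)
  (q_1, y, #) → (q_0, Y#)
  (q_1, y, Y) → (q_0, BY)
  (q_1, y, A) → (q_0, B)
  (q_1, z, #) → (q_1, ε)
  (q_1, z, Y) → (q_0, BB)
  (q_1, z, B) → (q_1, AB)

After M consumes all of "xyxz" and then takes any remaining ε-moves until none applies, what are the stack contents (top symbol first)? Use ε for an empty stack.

(q_0, xyxz, #)
  ε-move, top #: go to q_0, push Y# → (q_0, xyxz, Y#)
  read x, top Y: go to q_1, push ε → (q_1, yxz, #)
  read y, top #: go to q_0, push Y# → (q_0, xz, Y#)
  read x, top Y: go to q_1, push ε → (q_1, z, #)
  read z, top #: go to q_1, push ε → (q_1, ε, ε)
All input consumed in state q_1 with stack ε.

ε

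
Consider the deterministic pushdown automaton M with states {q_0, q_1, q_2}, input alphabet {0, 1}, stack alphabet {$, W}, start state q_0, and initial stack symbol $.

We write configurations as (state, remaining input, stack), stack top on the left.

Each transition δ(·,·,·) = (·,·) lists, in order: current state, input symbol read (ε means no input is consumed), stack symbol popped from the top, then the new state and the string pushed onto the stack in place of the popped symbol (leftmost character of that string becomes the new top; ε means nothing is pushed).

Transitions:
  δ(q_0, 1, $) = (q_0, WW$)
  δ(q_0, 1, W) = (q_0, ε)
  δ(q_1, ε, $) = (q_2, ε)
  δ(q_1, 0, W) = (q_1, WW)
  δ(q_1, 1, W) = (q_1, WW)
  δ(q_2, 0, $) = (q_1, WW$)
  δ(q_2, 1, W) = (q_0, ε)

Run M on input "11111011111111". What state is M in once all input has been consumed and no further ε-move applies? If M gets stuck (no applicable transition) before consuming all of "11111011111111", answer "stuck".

(q_0, 11111011111111, $)
  read 1, top $: go to q_0, push WW$ → (q_0, 1111011111111, WW$)
  read 1, top W: go to q_0, push ε → (q_0, 111011111111, W$)
  read 1, top W: go to q_0, push ε → (q_0, 11011111111, $)
  read 1, top $: go to q_0, push WW$ → (q_0, 1011111111, WW$)
  read 1, top W: go to q_0, push ε → (q_0, 011111111, W$)
No transition for (q_0, 0, top W); M blocks with input 011111111 remaining.

stuck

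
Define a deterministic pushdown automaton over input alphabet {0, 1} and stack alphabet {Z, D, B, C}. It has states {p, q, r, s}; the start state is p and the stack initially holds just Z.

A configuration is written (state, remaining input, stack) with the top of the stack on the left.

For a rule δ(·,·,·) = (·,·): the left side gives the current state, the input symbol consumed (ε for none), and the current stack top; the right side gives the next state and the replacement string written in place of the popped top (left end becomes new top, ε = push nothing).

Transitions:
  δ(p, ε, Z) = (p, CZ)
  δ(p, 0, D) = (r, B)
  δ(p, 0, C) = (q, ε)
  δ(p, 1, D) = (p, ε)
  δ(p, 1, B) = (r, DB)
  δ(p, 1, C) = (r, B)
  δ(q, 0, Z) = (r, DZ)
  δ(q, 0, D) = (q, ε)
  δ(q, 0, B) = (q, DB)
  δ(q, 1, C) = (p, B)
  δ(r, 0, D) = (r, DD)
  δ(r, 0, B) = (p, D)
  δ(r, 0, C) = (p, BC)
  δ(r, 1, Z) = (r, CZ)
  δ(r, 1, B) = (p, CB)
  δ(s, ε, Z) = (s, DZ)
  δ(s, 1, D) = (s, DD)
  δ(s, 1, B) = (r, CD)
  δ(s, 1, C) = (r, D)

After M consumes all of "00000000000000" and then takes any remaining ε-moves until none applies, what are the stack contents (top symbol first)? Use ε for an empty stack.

DDDDDDDDDDDDDZ

(p, 00000000000000, Z)
  ε-move, top Z: go to p, push CZ → (p, 00000000000000, CZ)
  read 0, top C: go to q, push ε → (q, 0000000000000, Z)
  read 0, top Z: go to r, push DZ → (r, 000000000000, DZ)
  read 0, top D: go to r, push DD → (r, 00000000000, DDZ)
  read 0, top D: go to r, push DD → (r, 0000000000, DDDZ)
  read 0, top D: go to r, push DD → (r, 000000000, DDDDZ)
  read 0, top D: go to r, push DD → (r, 00000000, DDDDDZ)
  read 0, top D: go to r, push DD → (r, 0000000, DDDDDDZ)
  read 0, top D: go to r, push DD → (r, 000000, DDDDDDDZ)
  read 0, top D: go to r, push DD → (r, 00000, DDDDDDDDZ)
  read 0, top D: go to r, push DD → (r, 0000, DDDDDDDDDZ)
  read 0, top D: go to r, push DD → (r, 000, DDDDDDDDDDZ)
  read 0, top D: go to r, push DD → (r, 00, DDDDDDDDDDDZ)
  read 0, top D: go to r, push DD → (r, 0, DDDDDDDDDDDDZ)
  read 0, top D: go to r, push DD → (r, ε, DDDDDDDDDDDDDZ)
All input consumed in state r with stack DDDDDDDDDDDDDZ.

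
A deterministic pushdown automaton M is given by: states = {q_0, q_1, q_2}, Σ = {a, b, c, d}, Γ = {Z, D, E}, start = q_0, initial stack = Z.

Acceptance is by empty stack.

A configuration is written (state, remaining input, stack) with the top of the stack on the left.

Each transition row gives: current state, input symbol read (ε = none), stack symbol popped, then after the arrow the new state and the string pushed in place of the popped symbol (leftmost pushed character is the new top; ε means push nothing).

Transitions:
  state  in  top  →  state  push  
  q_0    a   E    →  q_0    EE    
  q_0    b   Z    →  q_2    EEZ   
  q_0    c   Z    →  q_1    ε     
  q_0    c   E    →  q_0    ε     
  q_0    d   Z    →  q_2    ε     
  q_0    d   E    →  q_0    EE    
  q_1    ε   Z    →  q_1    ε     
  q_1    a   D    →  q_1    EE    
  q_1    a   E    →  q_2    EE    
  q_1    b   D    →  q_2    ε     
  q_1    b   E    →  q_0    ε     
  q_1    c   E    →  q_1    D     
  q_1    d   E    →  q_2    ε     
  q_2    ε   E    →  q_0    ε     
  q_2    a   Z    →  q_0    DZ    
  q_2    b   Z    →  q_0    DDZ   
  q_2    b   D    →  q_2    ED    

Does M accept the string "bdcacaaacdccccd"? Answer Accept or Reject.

(q_0, bdcacaaacdccccd, Z)
  read b, top Z: go to q_2, push EEZ → (q_2, dcacaaacdccccd, EEZ)
  ε-move, top E: go to q_0, push ε → (q_0, dcacaaacdccccd, EZ)
  read d, top E: go to q_0, push EE → (q_0, cacaaacdccccd, EEZ)
  read c, top E: go to q_0, push ε → (q_0, acaaacdccccd, EZ)
  read a, top E: go to q_0, push EE → (q_0, caaacdccccd, EEZ)
  read c, top E: go to q_0, push ε → (q_0, aaacdccccd, EZ)
  read a, top E: go to q_0, push EE → (q_0, aacdccccd, EEZ)
  read a, top E: go to q_0, push EE → (q_0, acdccccd, EEEZ)
  read a, top E: go to q_0, push EE → (q_0, cdccccd, EEEEZ)
  read c, top E: go to q_0, push ε → (q_0, dccccd, EEEZ)
  read d, top E: go to q_0, push EE → (q_0, ccccd, EEEEZ)
  read c, top E: go to q_0, push ε → (q_0, cccd, EEEZ)
  read c, top E: go to q_0, push ε → (q_0, ccd, EEZ)
  read c, top E: go to q_0, push ε → (q_0, cd, EZ)
  read c, top E: go to q_0, push ε → (q_0, d, Z)
  read d, top Z: go to q_2, push ε → (q_2, ε, ε)
All input consumed and the stack is empty.

Accept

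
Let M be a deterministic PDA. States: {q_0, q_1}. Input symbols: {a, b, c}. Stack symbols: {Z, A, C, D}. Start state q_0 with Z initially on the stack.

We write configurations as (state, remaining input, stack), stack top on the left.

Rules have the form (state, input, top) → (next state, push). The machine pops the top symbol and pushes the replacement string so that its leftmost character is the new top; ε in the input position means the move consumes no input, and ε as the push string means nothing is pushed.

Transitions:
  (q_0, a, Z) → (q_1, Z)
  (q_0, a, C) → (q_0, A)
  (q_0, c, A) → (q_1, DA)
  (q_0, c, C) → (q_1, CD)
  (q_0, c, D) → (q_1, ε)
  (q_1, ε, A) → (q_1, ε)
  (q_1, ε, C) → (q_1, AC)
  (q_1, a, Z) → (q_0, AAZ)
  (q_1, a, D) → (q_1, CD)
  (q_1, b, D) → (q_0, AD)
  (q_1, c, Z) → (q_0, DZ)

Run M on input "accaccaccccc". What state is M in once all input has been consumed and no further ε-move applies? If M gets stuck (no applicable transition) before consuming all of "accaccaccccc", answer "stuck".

(q_0, accaccaccccc, Z)
  read a, top Z: go to q_1, push Z → (q_1, ccaccaccccc, Z)
  read c, top Z: go to q_0, push DZ → (q_0, caccaccccc, DZ)
  read c, top D: go to q_1, push ε → (q_1, accaccccc, Z)
  read a, top Z: go to q_0, push AAZ → (q_0, ccaccccc, AAZ)
  read c, top A: go to q_1, push DA → (q_1, caccccc, DAAZ)
No transition for (q_1, c, top D); M blocks with input caccccc remaining.

stuck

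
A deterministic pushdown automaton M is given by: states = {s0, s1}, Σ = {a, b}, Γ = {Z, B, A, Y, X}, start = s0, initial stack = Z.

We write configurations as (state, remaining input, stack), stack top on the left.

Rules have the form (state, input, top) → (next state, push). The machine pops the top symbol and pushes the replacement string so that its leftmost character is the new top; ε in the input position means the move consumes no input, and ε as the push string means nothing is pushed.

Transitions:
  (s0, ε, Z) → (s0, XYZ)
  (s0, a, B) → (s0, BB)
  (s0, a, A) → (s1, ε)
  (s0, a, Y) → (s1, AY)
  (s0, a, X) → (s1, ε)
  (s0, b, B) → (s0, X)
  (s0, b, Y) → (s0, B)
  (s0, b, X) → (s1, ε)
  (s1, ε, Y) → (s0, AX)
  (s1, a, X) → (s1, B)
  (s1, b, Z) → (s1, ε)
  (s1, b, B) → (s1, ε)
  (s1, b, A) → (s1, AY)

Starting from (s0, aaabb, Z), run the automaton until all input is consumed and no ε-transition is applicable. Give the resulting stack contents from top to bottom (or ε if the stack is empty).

(s0, aaabb, Z)
  ε-move, top Z: go to s0, push XYZ → (s0, aaabb, XYZ)
  read a, top X: go to s1, push ε → (s1, aabb, YZ)
  ε-move, top Y: go to s0, push AX → (s0, aabb, AXZ)
  read a, top A: go to s1, push ε → (s1, abb, XZ)
  read a, top X: go to s1, push B → (s1, bb, BZ)
  read b, top B: go to s1, push ε → (s1, b, Z)
  read b, top Z: go to s1, push ε → (s1, ε, ε)
All input consumed in state s1 with stack ε.

ε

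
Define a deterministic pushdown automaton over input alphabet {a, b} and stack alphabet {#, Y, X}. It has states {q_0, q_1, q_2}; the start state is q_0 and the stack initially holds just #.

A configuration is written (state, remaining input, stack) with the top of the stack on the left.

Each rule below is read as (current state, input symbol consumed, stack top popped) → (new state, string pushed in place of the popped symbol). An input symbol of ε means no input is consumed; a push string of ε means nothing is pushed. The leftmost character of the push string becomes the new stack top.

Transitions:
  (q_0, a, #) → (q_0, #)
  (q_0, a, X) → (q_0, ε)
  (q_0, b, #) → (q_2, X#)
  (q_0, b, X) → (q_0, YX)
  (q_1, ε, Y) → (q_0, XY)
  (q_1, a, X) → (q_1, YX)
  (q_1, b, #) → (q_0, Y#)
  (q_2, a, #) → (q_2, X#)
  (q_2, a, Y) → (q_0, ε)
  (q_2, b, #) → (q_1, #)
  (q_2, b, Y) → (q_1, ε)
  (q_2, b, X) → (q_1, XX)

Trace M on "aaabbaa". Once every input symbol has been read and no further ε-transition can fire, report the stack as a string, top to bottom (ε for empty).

(q_0, aaabbaa, #) ⊢ (q_0, aabbaa, #) ⊢ (q_0, abbaa, #) ⊢ (q_0, bbaa, #) ⊢ (q_2, baa, X#) ⊢ (q_1, aa, XX#) ⊢ (q_1, a, YXX#) ⊢ (q_0, a, XYXX#) ⊢ (q_0, ε, YXX#)
All input consumed in state q_0 with stack YXX#.

YXX#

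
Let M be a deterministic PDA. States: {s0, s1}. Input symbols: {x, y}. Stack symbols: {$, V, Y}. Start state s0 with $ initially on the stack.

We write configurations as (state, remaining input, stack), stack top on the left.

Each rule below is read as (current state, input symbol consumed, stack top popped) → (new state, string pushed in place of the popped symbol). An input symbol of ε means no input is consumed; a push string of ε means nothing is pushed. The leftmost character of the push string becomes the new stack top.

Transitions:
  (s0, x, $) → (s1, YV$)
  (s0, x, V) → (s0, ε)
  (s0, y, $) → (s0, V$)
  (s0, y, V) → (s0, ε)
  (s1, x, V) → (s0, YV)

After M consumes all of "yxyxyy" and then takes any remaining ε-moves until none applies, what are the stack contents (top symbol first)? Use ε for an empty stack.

(s0, yxyxyy, $) ⊢ (s0, xyxyy, V$) ⊢ (s0, yxyy, $) ⊢ (s0, xyy, V$) ⊢ (s0, yy, $) ⊢ (s0, y, V$) ⊢ (s0, ε, $)
All input consumed in state s0 with stack $.

$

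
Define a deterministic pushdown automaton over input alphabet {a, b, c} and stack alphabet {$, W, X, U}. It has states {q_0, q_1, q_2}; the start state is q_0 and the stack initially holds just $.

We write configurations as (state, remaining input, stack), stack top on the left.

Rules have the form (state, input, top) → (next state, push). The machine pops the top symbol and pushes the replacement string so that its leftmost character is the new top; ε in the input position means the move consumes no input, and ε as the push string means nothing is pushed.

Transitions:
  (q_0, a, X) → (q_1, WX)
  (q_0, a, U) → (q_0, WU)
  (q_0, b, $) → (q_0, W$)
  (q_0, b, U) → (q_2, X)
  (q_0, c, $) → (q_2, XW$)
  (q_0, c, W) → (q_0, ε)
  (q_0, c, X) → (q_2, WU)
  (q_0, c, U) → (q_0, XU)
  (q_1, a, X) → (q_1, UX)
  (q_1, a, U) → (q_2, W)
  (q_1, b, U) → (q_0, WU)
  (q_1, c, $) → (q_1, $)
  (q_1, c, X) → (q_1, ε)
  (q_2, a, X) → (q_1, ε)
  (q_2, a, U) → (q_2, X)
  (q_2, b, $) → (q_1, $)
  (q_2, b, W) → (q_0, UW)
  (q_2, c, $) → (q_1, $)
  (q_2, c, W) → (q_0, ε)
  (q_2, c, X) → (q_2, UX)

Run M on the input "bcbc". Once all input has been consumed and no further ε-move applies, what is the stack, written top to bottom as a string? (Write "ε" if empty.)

(q_0, bcbc, $)
  read b, top $: go to q_0, push W$ → (q_0, cbc, W$)
  read c, top W: go to q_0, push ε → (q_0, bc, $)
  read b, top $: go to q_0, push W$ → (q_0, c, W$)
  read c, top W: go to q_0, push ε → (q_0, ε, $)
All input consumed in state q_0 with stack $.

$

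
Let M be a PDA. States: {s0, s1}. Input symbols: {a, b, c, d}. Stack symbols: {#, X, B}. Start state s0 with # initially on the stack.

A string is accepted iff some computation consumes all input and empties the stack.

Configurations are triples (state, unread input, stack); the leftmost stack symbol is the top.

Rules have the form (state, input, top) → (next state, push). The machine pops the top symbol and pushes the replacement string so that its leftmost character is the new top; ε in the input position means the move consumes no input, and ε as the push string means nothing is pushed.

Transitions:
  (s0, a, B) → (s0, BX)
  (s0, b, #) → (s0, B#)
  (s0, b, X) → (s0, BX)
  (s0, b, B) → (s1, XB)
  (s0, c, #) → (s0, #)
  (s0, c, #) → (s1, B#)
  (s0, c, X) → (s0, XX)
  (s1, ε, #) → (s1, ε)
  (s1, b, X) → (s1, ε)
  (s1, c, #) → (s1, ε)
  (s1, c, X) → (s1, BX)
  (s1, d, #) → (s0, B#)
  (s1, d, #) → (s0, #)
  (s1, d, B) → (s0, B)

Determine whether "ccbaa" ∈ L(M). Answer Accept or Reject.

Reject

No computation consumes all input and empties the stack.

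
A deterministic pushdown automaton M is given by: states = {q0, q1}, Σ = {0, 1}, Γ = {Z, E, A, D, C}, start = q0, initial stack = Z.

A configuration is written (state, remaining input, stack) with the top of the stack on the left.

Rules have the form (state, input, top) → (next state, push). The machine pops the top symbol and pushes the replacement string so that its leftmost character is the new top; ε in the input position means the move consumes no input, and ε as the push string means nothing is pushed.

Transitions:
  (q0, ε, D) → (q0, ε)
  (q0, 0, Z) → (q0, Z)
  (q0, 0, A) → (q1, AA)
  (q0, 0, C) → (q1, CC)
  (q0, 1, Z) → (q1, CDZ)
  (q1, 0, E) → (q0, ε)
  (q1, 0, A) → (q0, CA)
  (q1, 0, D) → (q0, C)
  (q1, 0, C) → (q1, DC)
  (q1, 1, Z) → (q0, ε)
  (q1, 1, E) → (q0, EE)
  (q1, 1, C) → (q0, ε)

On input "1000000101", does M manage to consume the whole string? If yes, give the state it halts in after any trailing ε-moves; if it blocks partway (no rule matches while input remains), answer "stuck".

q0

(q0, 1000000101, Z) ⊢ (q1, 000000101, CDZ) ⊢ (q1, 00000101, DCDZ) ⊢ (q0, 0000101, CCDZ) ⊢ (q1, 000101, CCCDZ) ⊢ (q1, 00101, DCCCDZ) ⊢ (q0, 0101, CCCCDZ) ⊢ (q1, 101, CCCCCDZ) ⊢ (q0, 01, CCCCDZ) ⊢ (q1, 1, CCCCCDZ) ⊢ (q0, ε, CCCCDZ)
All input consumed; M is in state q0.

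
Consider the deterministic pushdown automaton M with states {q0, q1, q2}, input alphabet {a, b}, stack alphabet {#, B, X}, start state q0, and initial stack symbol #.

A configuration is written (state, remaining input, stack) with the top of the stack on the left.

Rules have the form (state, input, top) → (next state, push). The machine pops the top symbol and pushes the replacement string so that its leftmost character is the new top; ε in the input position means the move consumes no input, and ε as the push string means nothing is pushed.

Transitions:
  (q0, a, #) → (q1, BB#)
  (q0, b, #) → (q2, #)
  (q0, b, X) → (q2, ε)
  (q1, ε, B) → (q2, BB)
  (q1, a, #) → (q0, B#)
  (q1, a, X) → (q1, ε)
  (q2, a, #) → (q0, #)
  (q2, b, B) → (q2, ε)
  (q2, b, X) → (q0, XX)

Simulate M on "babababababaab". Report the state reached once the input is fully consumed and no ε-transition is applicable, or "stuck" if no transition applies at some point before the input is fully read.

(q0, babababababaab, #)
  read b, top #: go to q2, push # → (q2, abababababaab, #)
  read a, top #: go to q0, push # → (q0, bababababaab, #)
  read b, top #: go to q2, push # → (q2, ababababaab, #)
  read a, top #: go to q0, push # → (q0, babababaab, #)
  read b, top #: go to q2, push # → (q2, abababaab, #)
  read a, top #: go to q0, push # → (q0, bababaab, #)
  read b, top #: go to q2, push # → (q2, ababaab, #)
  read a, top #: go to q0, push # → (q0, babaab, #)
  read b, top #: go to q2, push # → (q2, abaab, #)
  read a, top #: go to q0, push # → (q0, baab, #)
  read b, top #: go to q2, push # → (q2, aab, #)
  read a, top #: go to q0, push # → (q0, ab, #)
  read a, top #: go to q1, push BB# → (q1, b, BB#)
  ε-move, top B: go to q2, push BB → (q2, b, BBB#)
  read b, top B: go to q2, push ε → (q2, ε, BB#)
All input consumed; M is in state q2.

q2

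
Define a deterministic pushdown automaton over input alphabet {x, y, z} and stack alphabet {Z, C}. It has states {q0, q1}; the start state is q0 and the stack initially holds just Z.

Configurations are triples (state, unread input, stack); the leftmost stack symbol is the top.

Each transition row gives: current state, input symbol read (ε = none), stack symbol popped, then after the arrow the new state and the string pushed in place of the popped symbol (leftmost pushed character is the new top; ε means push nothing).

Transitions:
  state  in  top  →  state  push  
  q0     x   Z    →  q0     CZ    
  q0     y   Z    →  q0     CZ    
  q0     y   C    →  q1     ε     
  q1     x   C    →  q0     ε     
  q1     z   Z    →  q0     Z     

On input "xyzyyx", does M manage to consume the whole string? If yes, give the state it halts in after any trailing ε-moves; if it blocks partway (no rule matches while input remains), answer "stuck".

(q0, xyzyyx, Z) ⊢ (q0, yzyyx, CZ) ⊢ (q1, zyyx, Z) ⊢ (q0, yyx, Z) ⊢ (q0, yx, CZ) ⊢ (q1, x, Z)
No transition for (q1, x, top Z); M blocks with input x remaining.

stuck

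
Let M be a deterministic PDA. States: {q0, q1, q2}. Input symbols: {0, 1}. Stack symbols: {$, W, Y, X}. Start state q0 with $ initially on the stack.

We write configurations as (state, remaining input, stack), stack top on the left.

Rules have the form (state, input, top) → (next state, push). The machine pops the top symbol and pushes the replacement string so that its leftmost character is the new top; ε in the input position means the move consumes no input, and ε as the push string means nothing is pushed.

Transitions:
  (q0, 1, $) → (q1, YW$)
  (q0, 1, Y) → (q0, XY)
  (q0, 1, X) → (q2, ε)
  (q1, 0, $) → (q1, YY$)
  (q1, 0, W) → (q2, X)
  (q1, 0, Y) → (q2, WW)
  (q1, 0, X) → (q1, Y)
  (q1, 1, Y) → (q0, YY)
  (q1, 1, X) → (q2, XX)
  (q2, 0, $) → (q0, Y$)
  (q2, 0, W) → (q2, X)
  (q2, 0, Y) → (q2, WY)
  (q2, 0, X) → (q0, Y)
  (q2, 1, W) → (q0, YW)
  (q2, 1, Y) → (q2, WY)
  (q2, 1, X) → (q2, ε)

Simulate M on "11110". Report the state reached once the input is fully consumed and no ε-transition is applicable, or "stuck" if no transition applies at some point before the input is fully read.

(q0, 11110, $)
  read 1, top $: go to q1, push YW$ → (q1, 1110, YW$)
  read 1, top Y: go to q0, push YY → (q0, 110, YYW$)
  read 1, top Y: go to q0, push XY → (q0, 10, XYYW$)
  read 1, top X: go to q2, push ε → (q2, 0, YYW$)
  read 0, top Y: go to q2, push WY → (q2, ε, WYYW$)
All input consumed; M is in state q2.

q2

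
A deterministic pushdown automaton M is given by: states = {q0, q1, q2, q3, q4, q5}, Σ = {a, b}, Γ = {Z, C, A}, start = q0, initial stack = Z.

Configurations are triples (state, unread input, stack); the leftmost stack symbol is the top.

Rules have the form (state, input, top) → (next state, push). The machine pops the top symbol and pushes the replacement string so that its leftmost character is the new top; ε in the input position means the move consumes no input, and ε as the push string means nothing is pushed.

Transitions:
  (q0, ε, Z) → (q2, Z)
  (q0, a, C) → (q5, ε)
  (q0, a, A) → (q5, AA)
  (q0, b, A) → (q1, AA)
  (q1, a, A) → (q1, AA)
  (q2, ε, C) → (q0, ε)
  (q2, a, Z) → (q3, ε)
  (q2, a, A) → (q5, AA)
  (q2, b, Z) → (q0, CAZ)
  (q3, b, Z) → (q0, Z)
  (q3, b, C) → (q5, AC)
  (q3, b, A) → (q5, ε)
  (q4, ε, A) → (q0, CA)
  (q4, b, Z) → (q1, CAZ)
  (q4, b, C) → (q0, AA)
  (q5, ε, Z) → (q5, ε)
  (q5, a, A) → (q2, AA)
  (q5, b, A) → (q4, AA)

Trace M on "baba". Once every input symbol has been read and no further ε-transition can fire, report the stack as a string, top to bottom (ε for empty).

(q0, baba, Z)
  ε-move, top Z: go to q2, push Z → (q2, baba, Z)
  read b, top Z: go to q0, push CAZ → (q0, aba, CAZ)
  read a, top C: go to q5, push ε → (q5, ba, AZ)
  read b, top A: go to q4, push AA → (q4, a, AAZ)
  ε-move, top A: go to q0, push CA → (q0, a, CAAZ)
  read a, top C: go to q5, push ε → (q5, ε, AAZ)
All input consumed in state q5 with stack AAZ.

AAZ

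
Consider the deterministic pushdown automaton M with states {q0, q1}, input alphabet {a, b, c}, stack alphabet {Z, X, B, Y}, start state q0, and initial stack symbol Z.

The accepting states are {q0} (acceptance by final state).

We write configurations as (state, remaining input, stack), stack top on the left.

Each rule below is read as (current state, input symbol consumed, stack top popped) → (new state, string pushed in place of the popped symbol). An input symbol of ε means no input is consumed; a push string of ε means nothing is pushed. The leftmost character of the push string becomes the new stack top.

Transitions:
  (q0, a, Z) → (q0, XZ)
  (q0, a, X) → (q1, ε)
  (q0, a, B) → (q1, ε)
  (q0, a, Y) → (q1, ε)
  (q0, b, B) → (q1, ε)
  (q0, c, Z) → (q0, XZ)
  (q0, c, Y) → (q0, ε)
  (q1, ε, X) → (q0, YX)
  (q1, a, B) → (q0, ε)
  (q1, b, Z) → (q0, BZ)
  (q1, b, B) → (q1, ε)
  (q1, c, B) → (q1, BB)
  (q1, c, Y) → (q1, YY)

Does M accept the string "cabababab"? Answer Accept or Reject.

Accept

(q0, cabababab, Z)
  read c, top Z: go to q0, push XZ → (q0, abababab, XZ)
  read a, top X: go to q1, push ε → (q1, bababab, Z)
  read b, top Z: go to q0, push BZ → (q0, ababab, BZ)
  read a, top B: go to q1, push ε → (q1, babab, Z)
  read b, top Z: go to q0, push BZ → (q0, abab, BZ)
  read a, top B: go to q1, push ε → (q1, bab, Z)
  read b, top Z: go to q0, push BZ → (q0, ab, BZ)
  read a, top B: go to q1, push ε → (q1, b, Z)
  read b, top Z: go to q0, push BZ → (q0, ε, BZ)
All input consumed; state q0 ∈ F.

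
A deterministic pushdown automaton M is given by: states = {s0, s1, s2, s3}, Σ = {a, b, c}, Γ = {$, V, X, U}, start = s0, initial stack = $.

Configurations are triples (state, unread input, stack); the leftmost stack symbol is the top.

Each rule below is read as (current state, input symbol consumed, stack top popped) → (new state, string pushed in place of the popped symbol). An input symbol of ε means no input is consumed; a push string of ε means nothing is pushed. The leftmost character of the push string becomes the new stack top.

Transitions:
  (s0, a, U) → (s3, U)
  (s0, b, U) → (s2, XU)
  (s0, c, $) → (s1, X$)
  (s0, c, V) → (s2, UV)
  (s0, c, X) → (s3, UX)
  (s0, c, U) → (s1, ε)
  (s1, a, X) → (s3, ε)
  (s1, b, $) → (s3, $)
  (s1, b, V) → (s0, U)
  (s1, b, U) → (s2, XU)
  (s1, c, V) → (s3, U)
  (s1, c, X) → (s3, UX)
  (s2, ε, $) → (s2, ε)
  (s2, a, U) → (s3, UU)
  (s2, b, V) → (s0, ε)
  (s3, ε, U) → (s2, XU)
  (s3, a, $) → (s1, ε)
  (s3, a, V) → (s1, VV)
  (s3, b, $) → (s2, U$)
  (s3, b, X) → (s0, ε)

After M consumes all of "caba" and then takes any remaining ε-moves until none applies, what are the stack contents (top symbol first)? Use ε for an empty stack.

(s0, caba, $) ⊢ (s1, aba, X$) ⊢ (s3, ba, $) ⊢ (s2, a, U$) ⊢ (s3, ε, UU$) ⊢ (s2, ε, XUU$)
All input consumed in state s2 with stack XUU$.

XUU$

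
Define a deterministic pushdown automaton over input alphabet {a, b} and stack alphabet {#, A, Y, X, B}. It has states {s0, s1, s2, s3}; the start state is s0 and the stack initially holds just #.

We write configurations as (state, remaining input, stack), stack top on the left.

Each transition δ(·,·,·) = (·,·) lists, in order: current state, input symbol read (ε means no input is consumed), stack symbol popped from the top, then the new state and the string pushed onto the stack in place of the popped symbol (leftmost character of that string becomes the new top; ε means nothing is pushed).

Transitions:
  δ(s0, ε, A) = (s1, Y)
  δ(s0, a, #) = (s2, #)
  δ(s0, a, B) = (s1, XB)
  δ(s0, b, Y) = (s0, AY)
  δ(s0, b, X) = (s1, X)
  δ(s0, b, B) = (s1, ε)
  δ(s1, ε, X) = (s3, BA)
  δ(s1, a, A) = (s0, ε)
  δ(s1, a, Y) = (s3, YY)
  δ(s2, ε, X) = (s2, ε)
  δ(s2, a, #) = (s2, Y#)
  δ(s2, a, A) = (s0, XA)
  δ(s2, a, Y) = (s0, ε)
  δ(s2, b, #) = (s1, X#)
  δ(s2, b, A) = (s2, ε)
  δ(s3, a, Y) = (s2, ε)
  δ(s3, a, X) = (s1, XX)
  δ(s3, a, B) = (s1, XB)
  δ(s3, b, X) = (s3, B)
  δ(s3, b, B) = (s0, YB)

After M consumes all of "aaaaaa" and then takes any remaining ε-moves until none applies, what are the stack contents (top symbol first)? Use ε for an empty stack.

#

(s0, aaaaaa, #)
  read a, top #: go to s2, push # → (s2, aaaaa, #)
  read a, top #: go to s2, push Y# → (s2, aaaa, Y#)
  read a, top Y: go to s0, push ε → (s0, aaa, #)
  read a, top #: go to s2, push # → (s2, aa, #)
  read a, top #: go to s2, push Y# → (s2, a, Y#)
  read a, top Y: go to s0, push ε → (s0, ε, #)
All input consumed in state s0 with stack #.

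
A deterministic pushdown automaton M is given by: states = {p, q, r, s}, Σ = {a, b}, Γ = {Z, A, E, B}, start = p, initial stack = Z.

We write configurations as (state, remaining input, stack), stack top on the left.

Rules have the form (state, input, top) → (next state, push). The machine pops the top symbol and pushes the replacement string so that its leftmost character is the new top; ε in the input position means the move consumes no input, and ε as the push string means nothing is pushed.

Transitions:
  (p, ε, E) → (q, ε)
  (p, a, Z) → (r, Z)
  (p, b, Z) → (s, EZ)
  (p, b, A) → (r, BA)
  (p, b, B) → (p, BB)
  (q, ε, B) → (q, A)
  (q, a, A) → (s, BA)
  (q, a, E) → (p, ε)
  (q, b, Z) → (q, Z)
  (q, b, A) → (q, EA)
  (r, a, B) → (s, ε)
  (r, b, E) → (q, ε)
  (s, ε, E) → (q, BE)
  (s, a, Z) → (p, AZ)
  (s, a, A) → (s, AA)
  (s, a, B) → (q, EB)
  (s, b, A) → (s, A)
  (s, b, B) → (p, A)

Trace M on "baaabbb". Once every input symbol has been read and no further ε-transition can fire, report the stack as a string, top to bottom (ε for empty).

(p, baaabbb, Z) ⊢ (s, aaabbb, EZ) ⊢ (q, aaabbb, BEZ) ⊢ (q, aaabbb, AEZ) ⊢ (s, aabbb, BAEZ) ⊢ (q, abbb, EBAEZ) ⊢ (p, bbb, BAEZ) ⊢ (p, bb, BBAEZ) ⊢ (p, b, BBBAEZ) ⊢ (p, ε, BBBBAEZ)
All input consumed in state p with stack BBBBAEZ.

BBBBAEZ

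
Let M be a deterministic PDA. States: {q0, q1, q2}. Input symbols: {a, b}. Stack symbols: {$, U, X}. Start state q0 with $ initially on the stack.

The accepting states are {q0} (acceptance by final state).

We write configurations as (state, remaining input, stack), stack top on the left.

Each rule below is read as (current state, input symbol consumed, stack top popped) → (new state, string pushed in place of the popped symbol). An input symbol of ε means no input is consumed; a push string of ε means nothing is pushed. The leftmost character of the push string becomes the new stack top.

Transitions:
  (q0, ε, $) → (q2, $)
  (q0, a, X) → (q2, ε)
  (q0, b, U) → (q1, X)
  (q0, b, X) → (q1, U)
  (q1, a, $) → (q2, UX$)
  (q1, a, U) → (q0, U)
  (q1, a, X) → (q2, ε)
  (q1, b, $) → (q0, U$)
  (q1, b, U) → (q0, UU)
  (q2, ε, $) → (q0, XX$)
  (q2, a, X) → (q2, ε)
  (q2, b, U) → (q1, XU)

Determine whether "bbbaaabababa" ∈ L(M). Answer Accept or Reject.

(q0, bbbaaabababa, $) ⊢ (q2, bbbaaabababa, $) ⊢ (q0, bbbaaabababa, XX$) ⊢ (q1, bbaaabababa, UX$) ⊢ (q0, baaabababa, UUX$) ⊢ (q1, aaabababa, XUX$) ⊢ (q2, aabababa, UX$)
No transition applies at (q2, aabababa, UX$); input not fully consumed.

Reject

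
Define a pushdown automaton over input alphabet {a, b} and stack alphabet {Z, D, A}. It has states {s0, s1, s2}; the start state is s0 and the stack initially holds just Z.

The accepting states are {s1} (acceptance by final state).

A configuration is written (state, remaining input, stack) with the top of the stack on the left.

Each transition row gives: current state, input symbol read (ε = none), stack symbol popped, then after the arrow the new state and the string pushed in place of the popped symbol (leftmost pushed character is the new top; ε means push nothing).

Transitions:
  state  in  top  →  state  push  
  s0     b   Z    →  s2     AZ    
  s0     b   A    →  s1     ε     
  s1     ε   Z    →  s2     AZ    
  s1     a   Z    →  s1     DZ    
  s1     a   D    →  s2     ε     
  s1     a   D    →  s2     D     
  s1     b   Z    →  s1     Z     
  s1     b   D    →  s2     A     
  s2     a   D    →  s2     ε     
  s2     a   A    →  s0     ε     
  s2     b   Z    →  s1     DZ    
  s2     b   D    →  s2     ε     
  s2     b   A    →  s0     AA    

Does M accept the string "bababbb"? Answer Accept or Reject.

One accepting computation: (s0, bababbb, Z) ⊢ (s2, ababbb, AZ) ⊢ (s0, babbb, Z) ⊢ (s2, abbb, AZ) ⊢ (s0, bbb, Z) ⊢ (s2, bb, AZ) ⊢ (s0, b, AAZ) ⊢ (s1, ε, AZ)
All input consumed and state s1 ∈ F.

Accept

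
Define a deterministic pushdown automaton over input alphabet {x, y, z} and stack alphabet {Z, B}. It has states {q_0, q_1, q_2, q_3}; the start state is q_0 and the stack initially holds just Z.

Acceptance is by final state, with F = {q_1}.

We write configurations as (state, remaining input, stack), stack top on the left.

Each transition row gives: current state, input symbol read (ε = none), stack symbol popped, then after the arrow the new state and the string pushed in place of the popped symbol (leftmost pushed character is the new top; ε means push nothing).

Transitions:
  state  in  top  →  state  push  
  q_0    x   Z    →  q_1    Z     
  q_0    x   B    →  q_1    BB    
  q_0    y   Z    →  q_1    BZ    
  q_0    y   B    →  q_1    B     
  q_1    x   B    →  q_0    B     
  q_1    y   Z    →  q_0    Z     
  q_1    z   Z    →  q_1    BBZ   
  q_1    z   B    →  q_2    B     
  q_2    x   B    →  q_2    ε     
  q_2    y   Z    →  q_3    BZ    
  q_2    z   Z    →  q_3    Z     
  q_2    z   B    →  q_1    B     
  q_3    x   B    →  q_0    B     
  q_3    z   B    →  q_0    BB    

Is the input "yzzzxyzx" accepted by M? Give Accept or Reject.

(q_0, yzzzxyzx, Z)
  read y, top Z: go to q_1, push BZ → (q_1, zzzxyzx, BZ)
  read z, top B: go to q_2, push B → (q_2, zzxyzx, BZ)
  read z, top B: go to q_1, push B → (q_1, zxyzx, BZ)
  read z, top B: go to q_2, push B → (q_2, xyzx, BZ)
  read x, top B: go to q_2, push ε → (q_2, yzx, Z)
  read y, top Z: go to q_3, push BZ → (q_3, zx, BZ)
  read z, top B: go to q_0, push BB → (q_0, x, BBZ)
  read x, top B: go to q_1, push BB → (q_1, ε, BBBZ)
All input consumed; state q_1 ∈ F.

Accept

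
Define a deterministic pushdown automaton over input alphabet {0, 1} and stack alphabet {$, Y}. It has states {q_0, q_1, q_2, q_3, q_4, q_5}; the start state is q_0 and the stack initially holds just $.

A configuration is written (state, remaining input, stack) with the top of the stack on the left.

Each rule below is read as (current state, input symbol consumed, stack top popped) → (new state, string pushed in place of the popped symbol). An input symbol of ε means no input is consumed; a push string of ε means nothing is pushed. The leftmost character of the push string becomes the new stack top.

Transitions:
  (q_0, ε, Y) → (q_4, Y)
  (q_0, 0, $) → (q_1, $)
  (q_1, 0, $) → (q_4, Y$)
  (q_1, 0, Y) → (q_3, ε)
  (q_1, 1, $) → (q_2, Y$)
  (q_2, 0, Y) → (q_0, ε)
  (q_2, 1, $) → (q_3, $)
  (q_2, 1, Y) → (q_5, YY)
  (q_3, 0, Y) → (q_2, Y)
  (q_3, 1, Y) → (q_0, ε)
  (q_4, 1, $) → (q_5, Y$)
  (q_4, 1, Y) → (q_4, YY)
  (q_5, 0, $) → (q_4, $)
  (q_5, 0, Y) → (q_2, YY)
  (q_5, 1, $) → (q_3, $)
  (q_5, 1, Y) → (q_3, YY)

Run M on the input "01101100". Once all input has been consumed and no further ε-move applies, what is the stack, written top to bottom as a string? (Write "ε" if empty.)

(q_0, 01101100, $)
  read 0, top $: go to q_1, push $ → (q_1, 1101100, $)
  read 1, top $: go to q_2, push Y$ → (q_2, 101100, Y$)
  read 1, top Y: go to q_5, push YY → (q_5, 01100, YY$)
  read 0, top Y: go to q_2, push YY → (q_2, 1100, YYY$)
  read 1, top Y: go to q_5, push YY → (q_5, 100, YYYY$)
  read 1, top Y: go to q_3, push YY → (q_3, 00, YYYYY$)
  read 0, top Y: go to q_2, push Y → (q_2, 0, YYYYY$)
  read 0, top Y: go to q_0, push ε → (q_0, ε, YYYY$)
  ε-move, top Y: go to q_4, push Y → (q_4, ε, YYYY$)
All input consumed in state q_4 with stack YYYY$.

YYYY$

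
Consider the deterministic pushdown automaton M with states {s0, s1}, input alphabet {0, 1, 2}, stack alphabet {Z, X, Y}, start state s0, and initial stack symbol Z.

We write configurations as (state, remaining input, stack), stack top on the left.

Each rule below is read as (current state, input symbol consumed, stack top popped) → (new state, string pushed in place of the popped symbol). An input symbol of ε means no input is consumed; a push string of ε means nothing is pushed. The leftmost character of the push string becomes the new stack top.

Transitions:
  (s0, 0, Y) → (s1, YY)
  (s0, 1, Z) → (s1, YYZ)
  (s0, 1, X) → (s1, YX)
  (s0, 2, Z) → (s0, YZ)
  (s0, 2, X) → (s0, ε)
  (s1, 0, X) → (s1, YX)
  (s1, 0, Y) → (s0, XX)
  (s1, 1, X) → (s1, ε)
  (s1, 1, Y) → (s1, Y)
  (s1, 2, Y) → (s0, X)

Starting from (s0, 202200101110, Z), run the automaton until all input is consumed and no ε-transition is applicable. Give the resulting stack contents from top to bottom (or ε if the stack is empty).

(s0, 202200101110, Z) ⊢ (s0, 02200101110, YZ) ⊢ (s1, 2200101110, YYZ) ⊢ (s0, 200101110, XYZ) ⊢ (s0, 00101110, YZ) ⊢ (s1, 0101110, YYZ) ⊢ (s0, 101110, XXYZ) ⊢ (s1, 01110, YXXYZ) ⊢ (s0, 1110, XXXXYZ) ⊢ (s1, 110, YXXXXYZ) ⊢ (s1, 10, YXXXXYZ) ⊢ (s1, 0, YXXXXYZ) ⊢ (s0, ε, XXXXXXYZ)
All input consumed in state s0 with stack XXXXXXYZ.

XXXXXXYZ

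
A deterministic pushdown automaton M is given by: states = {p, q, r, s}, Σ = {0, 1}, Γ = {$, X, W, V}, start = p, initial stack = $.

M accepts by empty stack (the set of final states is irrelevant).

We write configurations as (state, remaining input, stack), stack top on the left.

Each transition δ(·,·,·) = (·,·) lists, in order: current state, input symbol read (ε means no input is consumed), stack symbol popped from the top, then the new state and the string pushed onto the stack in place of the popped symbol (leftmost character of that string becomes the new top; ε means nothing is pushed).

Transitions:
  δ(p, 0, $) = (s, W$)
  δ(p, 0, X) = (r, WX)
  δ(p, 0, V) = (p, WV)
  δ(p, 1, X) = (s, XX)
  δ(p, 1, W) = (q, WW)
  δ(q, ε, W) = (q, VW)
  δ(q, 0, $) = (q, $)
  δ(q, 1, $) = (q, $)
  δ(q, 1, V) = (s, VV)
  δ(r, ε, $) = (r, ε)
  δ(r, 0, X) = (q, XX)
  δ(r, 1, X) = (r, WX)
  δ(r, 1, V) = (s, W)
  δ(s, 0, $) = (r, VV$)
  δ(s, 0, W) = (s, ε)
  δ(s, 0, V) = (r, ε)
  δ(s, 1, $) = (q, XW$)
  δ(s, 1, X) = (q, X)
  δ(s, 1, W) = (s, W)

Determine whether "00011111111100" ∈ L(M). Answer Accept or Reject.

(p, 00011111111100, $)
  read 0, top $: go to s, push W$ → (s, 0011111111100, W$)
  read 0, top W: go to s, push ε → (s, 011111111100, $)
  read 0, top $: go to r, push VV$ → (r, 11111111100, VV$)
  read 1, top V: go to s, push W → (s, 1111111100, WV$)
  read 1, top W: go to s, push W → (s, 111111100, WV$)
  read 1, top W: go to s, push W → (s, 11111100, WV$)
  read 1, top W: go to s, push W → (s, 1111100, WV$)
  read 1, top W: go to s, push W → (s, 111100, WV$)
  read 1, top W: go to s, push W → (s, 11100, WV$)
  read 1, top W: go to s, push W → (s, 1100, WV$)
  read 1, top W: go to s, push W → (s, 100, WV$)
  read 1, top W: go to s, push W → (s, 00, WV$)
  read 0, top W: go to s, push ε → (s, 0, V$)
  read 0, top V: go to r, push ε → (r, ε, $)
  ε-move, top $: go to r, push ε → (r, ε, ε)
All input consumed and the stack is empty.

Accept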